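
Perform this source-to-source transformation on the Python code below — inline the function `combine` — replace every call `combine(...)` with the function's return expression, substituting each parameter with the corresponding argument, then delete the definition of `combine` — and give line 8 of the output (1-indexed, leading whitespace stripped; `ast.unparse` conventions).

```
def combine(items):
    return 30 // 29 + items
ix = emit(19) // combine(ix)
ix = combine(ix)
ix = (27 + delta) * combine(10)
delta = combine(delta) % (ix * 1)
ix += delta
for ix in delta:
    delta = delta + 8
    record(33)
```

Transformed code:
ix = emit(19) // (30 // 29 + ix)
ix = 30 // 29 + ix
ix = (27 + delta) * (30 // 29 + 10)
delta = (30 // 29 + delta) % (ix * 1)
ix += delta
for ix in delta:
    delta = delta + 8
    record(33)

record(33)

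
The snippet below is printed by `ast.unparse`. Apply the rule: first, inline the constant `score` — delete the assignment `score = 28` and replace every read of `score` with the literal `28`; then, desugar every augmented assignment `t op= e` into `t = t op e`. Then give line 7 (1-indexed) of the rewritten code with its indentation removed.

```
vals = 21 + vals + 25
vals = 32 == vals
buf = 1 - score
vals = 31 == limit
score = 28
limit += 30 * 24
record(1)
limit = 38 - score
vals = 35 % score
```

limit = 38 - 28

Transformed code:
vals = 21 + vals + 25
vals = 32 == vals
buf = 1 - 28
vals = 31 == limit
limit = limit + 30 * 24
record(1)
limit = 38 - 28
vals = 35 % 28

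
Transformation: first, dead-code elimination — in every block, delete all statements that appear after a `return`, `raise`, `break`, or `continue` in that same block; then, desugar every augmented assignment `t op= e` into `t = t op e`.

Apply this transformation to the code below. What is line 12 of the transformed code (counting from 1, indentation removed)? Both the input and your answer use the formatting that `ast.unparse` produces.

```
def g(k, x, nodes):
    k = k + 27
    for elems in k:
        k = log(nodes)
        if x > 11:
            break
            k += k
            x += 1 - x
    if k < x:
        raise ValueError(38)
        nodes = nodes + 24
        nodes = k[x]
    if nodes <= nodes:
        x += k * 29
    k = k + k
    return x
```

Transformed code:
def g(k, x, nodes):
    k = k + 27
    for elems in k:
        k = log(nodes)
        if x > 11:
            break
    if k < x:
        raise ValueError(38)
    if nodes <= nodes:
        x = x + k * 29
    k = k + k
    return x

return x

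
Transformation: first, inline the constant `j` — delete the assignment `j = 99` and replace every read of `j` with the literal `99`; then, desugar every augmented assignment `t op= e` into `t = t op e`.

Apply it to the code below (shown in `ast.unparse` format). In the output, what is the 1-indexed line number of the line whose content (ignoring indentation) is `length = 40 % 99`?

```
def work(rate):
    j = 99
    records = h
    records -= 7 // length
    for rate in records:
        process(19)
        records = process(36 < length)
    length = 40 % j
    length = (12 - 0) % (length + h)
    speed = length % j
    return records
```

Transformed code:
def work(rate):
    records = h
    records = records - 7 // length
    for rate in records:
        process(19)
        records = process(36 < length)
    length = 40 % 99
    length = (12 - 0) % (length + h)
    speed = length % 99
    return records

7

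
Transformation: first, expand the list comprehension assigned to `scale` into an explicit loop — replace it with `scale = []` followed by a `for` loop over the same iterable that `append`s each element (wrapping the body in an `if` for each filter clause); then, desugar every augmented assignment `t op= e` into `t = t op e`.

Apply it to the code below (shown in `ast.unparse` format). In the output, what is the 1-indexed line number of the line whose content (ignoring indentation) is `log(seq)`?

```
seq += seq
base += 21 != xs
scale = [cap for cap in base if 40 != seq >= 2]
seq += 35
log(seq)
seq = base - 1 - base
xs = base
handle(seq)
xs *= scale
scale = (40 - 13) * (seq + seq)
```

Transformed code:
seq = seq + seq
base = base + (21 != xs)
scale = []
for cap in base:
    if 40 != seq >= 2:
        scale.append(cap)
seq = seq + 35
log(seq)
seq = base - 1 - base
xs = base
handle(seq)
xs = xs * scale
scale = (40 - 13) * (seq + seq)

8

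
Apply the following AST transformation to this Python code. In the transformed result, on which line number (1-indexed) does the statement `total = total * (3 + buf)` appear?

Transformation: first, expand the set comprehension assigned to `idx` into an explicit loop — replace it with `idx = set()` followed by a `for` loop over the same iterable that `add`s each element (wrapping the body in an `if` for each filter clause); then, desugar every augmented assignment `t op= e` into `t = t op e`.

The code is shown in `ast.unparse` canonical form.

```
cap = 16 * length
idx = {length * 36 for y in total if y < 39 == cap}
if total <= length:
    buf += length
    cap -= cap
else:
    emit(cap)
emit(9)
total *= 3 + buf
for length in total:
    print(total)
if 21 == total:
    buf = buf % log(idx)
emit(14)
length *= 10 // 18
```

Transformed code:
cap = 16 * length
idx = set()
for y in total:
    if y < 39 == cap:
        idx.add(length * 36)
if total <= length:
    buf = buf + length
    cap = cap - cap
else:
    emit(cap)
emit(9)
total = total * (3 + buf)
for length in total:
    print(total)
if 21 == total:
    buf = buf % log(idx)
emit(14)
length = length * (10 // 18)

12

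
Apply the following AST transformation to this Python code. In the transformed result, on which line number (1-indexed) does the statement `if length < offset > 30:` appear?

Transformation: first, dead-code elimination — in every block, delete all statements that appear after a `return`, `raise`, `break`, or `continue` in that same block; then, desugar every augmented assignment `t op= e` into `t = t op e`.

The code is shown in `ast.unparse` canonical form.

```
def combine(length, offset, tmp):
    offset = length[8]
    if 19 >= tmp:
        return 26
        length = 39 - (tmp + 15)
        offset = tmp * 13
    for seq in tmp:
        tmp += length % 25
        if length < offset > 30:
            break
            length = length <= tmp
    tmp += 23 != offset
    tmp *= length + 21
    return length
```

7

Transformed code:
def combine(length, offset, tmp):
    offset = length[8]
    if 19 >= tmp:
        return 26
    for seq in tmp:
        tmp = tmp + length % 25
        if length < offset > 30:
            break
    tmp = tmp + (23 != offset)
    tmp = tmp * (length + 21)
    return length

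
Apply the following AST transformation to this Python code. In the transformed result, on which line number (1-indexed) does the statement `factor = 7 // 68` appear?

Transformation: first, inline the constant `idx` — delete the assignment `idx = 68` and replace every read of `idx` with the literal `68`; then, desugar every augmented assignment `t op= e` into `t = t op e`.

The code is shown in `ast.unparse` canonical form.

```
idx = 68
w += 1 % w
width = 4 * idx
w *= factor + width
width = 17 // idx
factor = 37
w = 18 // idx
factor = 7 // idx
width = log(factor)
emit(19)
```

7

Transformed code:
w = w + 1 % w
width = 4 * 68
w = w * (factor + width)
width = 17 // 68
factor = 37
w = 18 // 68
factor = 7 // 68
width = log(factor)
emit(19)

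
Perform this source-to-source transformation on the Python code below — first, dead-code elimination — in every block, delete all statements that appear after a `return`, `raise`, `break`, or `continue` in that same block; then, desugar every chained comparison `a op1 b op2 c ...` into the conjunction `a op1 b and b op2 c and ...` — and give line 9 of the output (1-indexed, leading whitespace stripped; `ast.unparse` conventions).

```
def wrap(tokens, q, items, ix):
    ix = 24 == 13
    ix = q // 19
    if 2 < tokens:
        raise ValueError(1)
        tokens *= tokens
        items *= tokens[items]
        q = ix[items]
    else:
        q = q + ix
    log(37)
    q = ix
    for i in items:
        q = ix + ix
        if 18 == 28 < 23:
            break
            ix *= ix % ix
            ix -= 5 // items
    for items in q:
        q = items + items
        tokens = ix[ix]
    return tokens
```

q = ix

Transformed code:
def wrap(tokens, q, items, ix):
    ix = 24 == 13
    ix = q // 19
    if 2 < tokens:
        raise ValueError(1)
    else:
        q = q + ix
    log(37)
    q = ix
    for i in items:
        q = ix + ix
        if 18 == 28 and 28 < 23:
            break
    for items in q:
        q = items + items
        tokens = ix[ix]
    return tokens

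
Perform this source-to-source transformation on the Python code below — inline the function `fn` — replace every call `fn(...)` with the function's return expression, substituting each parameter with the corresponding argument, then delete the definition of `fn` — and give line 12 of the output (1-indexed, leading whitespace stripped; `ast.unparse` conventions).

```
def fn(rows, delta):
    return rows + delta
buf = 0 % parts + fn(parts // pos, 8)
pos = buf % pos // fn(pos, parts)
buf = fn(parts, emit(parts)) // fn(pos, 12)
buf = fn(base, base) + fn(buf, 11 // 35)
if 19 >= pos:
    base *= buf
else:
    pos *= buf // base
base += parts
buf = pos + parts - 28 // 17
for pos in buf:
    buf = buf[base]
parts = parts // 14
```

Transformed code:
buf = 0 % parts + (parts // pos + 8)
pos = buf % pos // (pos + parts)
buf = (parts + emit(parts)) // (pos + 12)
buf = base + base + (buf + 11 // 35)
if 19 >= pos:
    base *= buf
else:
    pos *= buf // base
base += parts
buf = pos + parts - 28 // 17
for pos in buf:
    buf = buf[base]
parts = parts // 14

buf = buf[base]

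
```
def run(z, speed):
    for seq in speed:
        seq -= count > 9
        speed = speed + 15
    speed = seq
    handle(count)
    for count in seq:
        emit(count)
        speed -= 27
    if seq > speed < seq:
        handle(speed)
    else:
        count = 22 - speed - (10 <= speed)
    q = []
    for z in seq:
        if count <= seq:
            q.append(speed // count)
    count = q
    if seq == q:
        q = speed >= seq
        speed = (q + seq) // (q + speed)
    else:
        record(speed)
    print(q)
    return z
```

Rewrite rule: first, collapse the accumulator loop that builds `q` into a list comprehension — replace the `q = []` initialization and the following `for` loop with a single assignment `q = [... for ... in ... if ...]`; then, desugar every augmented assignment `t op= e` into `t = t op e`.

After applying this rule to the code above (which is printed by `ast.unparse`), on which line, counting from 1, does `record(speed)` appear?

20

Transformed code:
def run(z, speed):
    for seq in speed:
        seq = seq - (count > 9)
        speed = speed + 15
    speed = seq
    handle(count)
    for count in seq:
        emit(count)
        speed = speed - 27
    if seq > speed < seq:
        handle(speed)
    else:
        count = 22 - speed - (10 <= speed)
    q = [speed // count for z in seq if count <= seq]
    count = q
    if seq == q:
        q = speed >= seq
        speed = (q + seq) // (q + speed)
    else:
        record(speed)
    print(q)
    return z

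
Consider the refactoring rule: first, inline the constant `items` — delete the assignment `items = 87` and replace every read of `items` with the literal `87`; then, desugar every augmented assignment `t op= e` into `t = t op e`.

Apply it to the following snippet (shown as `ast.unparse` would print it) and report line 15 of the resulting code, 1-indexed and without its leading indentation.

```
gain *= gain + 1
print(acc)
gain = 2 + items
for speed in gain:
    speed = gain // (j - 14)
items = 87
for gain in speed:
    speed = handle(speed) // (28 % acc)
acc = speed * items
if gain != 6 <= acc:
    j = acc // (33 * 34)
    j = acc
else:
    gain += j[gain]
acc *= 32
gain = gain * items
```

gain = gain * 87

Transformed code:
gain = gain * (gain + 1)
print(acc)
gain = 2 + 87
for speed in gain:
    speed = gain // (j - 14)
for gain in speed:
    speed = handle(speed) // (28 % acc)
acc = speed * 87
if gain != 6 <= acc:
    j = acc // (33 * 34)
    j = acc
else:
    gain = gain + j[gain]
acc = acc * 32
gain = gain * 87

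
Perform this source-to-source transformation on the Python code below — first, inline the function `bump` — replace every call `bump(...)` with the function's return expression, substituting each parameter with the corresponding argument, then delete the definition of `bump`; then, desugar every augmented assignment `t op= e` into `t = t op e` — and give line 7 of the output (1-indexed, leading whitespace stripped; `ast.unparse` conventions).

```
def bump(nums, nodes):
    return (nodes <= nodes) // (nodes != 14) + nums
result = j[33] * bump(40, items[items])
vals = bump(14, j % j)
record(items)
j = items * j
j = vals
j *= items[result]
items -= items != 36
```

items = items - (items != 36)

Transformed code:
result = j[33] * ((items[items] <= items[items]) // (items[items] != 14) + 40)
vals = (j % j <= j % j) // (j % j != 14) + 14
record(items)
j = items * j
j = vals
j = j * items[result]
items = items - (items != 36)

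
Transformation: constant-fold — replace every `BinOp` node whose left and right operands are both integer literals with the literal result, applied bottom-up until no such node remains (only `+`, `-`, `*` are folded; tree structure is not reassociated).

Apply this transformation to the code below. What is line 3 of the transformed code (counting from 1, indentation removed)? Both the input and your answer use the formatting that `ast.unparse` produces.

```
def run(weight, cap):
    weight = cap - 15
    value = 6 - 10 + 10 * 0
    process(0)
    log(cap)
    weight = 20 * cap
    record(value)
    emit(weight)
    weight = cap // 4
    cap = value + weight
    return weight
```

Transformed code:
def run(weight, cap):
    weight = cap - 15
    value = -4
    process(0)
    log(cap)
    weight = 20 * cap
    record(value)
    emit(weight)
    weight = cap // 4
    cap = value + weight
    return weight

value = -4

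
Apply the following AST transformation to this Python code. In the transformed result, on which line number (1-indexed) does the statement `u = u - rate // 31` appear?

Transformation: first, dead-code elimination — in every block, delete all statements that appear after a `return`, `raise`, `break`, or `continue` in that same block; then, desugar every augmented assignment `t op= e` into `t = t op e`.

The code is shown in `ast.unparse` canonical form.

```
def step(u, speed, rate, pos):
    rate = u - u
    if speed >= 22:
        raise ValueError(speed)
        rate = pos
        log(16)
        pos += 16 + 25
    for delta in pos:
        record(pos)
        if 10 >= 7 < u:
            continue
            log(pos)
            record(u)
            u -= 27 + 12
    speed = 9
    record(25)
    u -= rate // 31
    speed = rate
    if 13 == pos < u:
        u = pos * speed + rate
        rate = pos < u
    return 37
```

11

Transformed code:
def step(u, speed, rate, pos):
    rate = u - u
    if speed >= 22:
        raise ValueError(speed)
    for delta in pos:
        record(pos)
        if 10 >= 7 < u:
            continue
    speed = 9
    record(25)
    u = u - rate // 31
    speed = rate
    if 13 == pos < u:
        u = pos * speed + rate
        rate = pos < u
    return 37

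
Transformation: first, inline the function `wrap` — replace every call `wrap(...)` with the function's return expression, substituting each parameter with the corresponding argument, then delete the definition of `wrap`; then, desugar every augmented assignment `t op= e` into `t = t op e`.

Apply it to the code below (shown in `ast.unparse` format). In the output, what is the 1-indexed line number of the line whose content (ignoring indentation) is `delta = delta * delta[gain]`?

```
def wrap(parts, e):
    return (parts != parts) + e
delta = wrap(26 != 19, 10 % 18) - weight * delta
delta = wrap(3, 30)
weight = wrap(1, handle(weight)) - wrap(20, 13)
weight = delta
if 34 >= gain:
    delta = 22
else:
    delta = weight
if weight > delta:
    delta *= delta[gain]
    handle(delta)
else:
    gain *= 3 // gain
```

Transformed code:
delta = ((26 != 19) != (26 != 19)) + 10 % 18 - weight * delta
delta = (3 != 3) + 30
weight = (1 != 1) + handle(weight) - ((20 != 20) + 13)
weight = delta
if 34 >= gain:
    delta = 22
else:
    delta = weight
if weight > delta:
    delta = delta * delta[gain]
    handle(delta)
else:
    gain = gain * (3 // gain)

10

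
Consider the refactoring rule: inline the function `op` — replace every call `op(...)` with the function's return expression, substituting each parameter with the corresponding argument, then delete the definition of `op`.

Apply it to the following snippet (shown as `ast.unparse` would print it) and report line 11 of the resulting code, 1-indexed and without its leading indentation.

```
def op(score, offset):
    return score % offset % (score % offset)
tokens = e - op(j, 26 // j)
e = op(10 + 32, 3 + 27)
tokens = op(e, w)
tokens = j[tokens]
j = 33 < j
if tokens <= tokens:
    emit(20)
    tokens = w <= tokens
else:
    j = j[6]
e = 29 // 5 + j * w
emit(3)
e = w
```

Transformed code:
tokens = e - j % (26 // j) % (j % (26 // j))
e = (10 + 32) % (3 + 27) % ((10 + 32) % (3 + 27))
tokens = e % w % (e % w)
tokens = j[tokens]
j = 33 < j
if tokens <= tokens:
    emit(20)
    tokens = w <= tokens
else:
    j = j[6]
e = 29 // 5 + j * w
emit(3)
e = w

e = 29 // 5 + j * w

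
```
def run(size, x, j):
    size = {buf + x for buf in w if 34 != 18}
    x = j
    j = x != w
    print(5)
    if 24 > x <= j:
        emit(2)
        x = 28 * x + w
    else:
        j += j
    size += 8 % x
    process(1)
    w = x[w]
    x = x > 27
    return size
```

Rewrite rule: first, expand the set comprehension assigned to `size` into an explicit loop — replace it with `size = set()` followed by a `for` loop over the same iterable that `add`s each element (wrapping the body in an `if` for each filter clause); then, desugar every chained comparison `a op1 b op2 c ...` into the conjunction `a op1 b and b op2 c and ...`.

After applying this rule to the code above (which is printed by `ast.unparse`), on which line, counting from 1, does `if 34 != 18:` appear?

4

Transformed code:
def run(size, x, j):
    size = set()
    for buf in w:
        if 34 != 18:
            size.add(buf + x)
    x = j
    j = x != w
    print(5)
    if 24 > x and x <= j:
        emit(2)
        x = 28 * x + w
    else:
        j += j
    size += 8 % x
    process(1)
    w = x[w]
    x = x > 27
    return size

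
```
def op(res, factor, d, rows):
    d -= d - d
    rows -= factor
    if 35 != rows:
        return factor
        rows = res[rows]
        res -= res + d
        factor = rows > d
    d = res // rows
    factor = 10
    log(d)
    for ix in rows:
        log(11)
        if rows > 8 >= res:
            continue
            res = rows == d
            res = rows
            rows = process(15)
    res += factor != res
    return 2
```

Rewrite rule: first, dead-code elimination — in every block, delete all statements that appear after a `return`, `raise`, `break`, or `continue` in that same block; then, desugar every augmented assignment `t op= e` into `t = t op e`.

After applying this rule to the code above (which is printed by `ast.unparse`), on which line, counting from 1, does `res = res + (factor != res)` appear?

13

Transformed code:
def op(res, factor, d, rows):
    d = d - (d - d)
    rows = rows - factor
    if 35 != rows:
        return factor
    d = res // rows
    factor = 10
    log(d)
    for ix in rows:
        log(11)
        if rows > 8 >= res:
            continue
    res = res + (factor != res)
    return 2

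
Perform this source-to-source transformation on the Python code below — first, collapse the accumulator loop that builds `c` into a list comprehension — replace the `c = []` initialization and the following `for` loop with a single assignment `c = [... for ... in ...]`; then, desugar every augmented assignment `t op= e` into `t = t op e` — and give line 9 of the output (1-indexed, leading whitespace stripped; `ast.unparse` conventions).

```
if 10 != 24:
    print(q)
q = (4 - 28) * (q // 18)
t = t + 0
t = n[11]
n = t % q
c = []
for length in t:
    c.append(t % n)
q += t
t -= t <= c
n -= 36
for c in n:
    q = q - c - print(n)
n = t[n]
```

Transformed code:
if 10 != 24:
    print(q)
q = (4 - 28) * (q // 18)
t = t + 0
t = n[11]
n = t % q
c = [t % n for length in t]
q = q + t
t = t - (t <= c)
n = n - 36
for c in n:
    q = q - c - print(n)
n = t[n]

t = t - (t <= c)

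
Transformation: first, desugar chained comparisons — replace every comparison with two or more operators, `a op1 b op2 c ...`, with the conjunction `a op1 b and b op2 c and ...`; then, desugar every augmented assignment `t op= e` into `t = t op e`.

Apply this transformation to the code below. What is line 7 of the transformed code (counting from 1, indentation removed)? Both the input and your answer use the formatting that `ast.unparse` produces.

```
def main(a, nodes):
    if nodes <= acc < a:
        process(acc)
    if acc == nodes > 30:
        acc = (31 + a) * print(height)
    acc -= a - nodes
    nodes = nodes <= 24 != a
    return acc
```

Transformed code:
def main(a, nodes):
    if nodes <= acc and acc < a:
        process(acc)
    if acc == nodes and nodes > 30:
        acc = (31 + a) * print(height)
    acc = acc - (a - nodes)
    nodes = nodes <= 24 and 24 != a
    return acc

nodes = nodes <= 24 and 24 != a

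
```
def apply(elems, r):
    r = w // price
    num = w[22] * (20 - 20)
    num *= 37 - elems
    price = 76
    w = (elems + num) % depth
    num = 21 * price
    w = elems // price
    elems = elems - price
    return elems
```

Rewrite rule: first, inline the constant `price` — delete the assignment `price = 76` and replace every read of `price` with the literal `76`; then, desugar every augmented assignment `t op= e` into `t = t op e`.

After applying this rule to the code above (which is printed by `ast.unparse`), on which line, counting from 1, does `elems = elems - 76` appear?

Transformed code:
def apply(elems, r):
    r = w // 76
    num = w[22] * (20 - 20)
    num = num * (37 - elems)
    w = (elems + num) % depth
    num = 21 * 76
    w = elems // 76
    elems = elems - 76
    return elems

8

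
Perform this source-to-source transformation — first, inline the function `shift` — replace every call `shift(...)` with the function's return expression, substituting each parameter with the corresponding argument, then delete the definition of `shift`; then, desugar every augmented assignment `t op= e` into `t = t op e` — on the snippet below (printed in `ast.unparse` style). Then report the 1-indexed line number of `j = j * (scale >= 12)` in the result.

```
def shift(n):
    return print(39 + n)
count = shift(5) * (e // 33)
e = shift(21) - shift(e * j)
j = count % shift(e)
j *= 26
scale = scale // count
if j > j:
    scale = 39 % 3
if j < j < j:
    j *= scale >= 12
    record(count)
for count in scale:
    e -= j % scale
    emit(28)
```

9

Transformed code:
count = print(39 + 5) * (e // 33)
e = print(39 + 21) - print(39 + e * j)
j = count % print(39 + e)
j = j * 26
scale = scale // count
if j > j:
    scale = 39 % 3
if j < j < j:
    j = j * (scale >= 12)
    record(count)
for count in scale:
    e = e - j % scale
    emit(28)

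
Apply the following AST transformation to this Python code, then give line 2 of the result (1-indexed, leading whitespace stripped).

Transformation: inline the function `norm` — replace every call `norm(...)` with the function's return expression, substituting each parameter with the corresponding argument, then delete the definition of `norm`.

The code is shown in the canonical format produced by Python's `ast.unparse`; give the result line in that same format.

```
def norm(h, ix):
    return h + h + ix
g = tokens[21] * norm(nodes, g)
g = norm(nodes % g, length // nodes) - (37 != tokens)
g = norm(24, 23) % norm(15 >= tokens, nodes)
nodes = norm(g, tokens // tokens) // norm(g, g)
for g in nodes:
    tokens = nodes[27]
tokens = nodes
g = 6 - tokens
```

g = nodes % g + nodes % g + length // nodes - (37 != tokens)

Transformed code:
g = tokens[21] * (nodes + nodes + g)
g = nodes % g + nodes % g + length // nodes - (37 != tokens)
g = (24 + 24 + 23) % ((15 >= tokens) + (15 >= tokens) + nodes)
nodes = (g + g + tokens // tokens) // (g + g + g)
for g in nodes:
    tokens = nodes[27]
tokens = nodes
g = 6 - tokens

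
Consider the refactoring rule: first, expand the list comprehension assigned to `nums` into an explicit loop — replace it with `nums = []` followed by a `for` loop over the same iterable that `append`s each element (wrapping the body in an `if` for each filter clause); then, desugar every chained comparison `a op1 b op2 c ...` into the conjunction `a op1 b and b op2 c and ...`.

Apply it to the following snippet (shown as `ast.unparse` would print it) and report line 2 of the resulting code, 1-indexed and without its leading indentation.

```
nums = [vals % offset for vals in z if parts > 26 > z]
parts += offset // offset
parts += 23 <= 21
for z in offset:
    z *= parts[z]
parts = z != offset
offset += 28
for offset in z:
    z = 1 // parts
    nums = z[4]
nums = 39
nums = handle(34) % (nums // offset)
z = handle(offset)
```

for vals in z:

Transformed code:
nums = []
for vals in z:
    if parts > 26 and 26 > z:
        nums.append(vals % offset)
parts += offset // offset
parts += 23 <= 21
for z in offset:
    z *= parts[z]
parts = z != offset
offset += 28
for offset in z:
    z = 1 // parts
    nums = z[4]
nums = 39
nums = handle(34) % (nums // offset)
z = handle(offset)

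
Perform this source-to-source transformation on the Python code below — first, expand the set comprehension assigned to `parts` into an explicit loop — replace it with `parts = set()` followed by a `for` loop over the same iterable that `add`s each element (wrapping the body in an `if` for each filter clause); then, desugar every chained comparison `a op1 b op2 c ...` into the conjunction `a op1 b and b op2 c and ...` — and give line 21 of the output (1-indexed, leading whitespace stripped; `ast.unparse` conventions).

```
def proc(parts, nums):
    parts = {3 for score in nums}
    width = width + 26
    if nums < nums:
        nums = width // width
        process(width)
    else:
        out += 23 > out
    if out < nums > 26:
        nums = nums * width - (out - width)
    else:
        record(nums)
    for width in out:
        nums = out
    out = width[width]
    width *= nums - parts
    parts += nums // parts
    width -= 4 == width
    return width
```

return width

Transformed code:
def proc(parts, nums):
    parts = set()
    for score in nums:
        parts.add(3)
    width = width + 26
    if nums < nums:
        nums = width // width
        process(width)
    else:
        out += 23 > out
    if out < nums and nums > 26:
        nums = nums * width - (out - width)
    else:
        record(nums)
    for width in out:
        nums = out
    out = width[width]
    width *= nums - parts
    parts += nums // parts
    width -= 4 == width
    return width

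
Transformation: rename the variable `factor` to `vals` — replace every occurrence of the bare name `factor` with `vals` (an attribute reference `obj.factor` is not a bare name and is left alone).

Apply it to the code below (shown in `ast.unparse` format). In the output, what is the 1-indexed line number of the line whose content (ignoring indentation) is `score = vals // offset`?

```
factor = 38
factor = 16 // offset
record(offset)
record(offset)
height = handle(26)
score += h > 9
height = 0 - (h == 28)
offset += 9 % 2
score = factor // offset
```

9

Transformed code:
vals = 38
vals = 16 // offset
record(offset)
record(offset)
height = handle(26)
score += h > 9
height = 0 - (h == 28)
offset += 9 % 2
score = vals // offset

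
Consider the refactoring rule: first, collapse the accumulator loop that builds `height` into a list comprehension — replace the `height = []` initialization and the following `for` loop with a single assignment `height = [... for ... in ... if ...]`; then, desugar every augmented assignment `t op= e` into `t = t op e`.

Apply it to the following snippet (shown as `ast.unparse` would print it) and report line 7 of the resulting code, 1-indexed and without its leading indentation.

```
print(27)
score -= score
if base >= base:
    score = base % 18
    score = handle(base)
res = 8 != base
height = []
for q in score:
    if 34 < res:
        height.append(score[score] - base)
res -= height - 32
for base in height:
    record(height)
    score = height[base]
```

height = [score[score] - base for q in score if 34 < res]

Transformed code:
print(27)
score = score - score
if base >= base:
    score = base % 18
    score = handle(base)
res = 8 != base
height = [score[score] - base for q in score if 34 < res]
res = res - (height - 32)
for base in height:
    record(height)
    score = height[base]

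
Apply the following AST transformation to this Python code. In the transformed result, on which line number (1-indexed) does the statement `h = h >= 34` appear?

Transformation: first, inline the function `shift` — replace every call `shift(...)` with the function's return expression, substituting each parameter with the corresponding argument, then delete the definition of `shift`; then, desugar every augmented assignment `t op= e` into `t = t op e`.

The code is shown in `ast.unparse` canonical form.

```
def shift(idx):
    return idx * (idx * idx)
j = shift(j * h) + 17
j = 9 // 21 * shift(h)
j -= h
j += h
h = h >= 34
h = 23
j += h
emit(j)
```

5

Transformed code:
j = j * h * (j * h * (j * h)) + 17
j = 9 // 21 * (h * (h * h))
j = j - h
j = j + h
h = h >= 34
h = 23
j = j + h
emit(j)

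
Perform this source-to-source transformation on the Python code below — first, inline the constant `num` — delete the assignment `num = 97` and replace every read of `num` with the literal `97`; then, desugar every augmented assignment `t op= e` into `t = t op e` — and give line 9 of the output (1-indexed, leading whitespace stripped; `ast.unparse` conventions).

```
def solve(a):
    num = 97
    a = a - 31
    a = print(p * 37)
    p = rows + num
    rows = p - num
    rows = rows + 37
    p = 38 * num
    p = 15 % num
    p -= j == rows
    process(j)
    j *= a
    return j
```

p = p - (j == rows)

Transformed code:
def solve(a):
    a = a - 31
    a = print(p * 37)
    p = rows + 97
    rows = p - 97
    rows = rows + 37
    p = 38 * 97
    p = 15 % 97
    p = p - (j == rows)
    process(j)
    j = j * a
    return j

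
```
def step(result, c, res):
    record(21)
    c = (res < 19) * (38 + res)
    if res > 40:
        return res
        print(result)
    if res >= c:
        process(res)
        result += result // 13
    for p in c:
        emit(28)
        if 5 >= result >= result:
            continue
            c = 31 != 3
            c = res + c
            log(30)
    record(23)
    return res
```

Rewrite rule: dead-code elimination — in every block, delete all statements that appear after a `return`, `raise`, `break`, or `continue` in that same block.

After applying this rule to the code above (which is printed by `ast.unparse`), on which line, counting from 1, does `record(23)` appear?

13

Transformed code:
def step(result, c, res):
    record(21)
    c = (res < 19) * (38 + res)
    if res > 40:
        return res
    if res >= c:
        process(res)
        result += result // 13
    for p in c:
        emit(28)
        if 5 >= result >= result:
            continue
    record(23)
    return res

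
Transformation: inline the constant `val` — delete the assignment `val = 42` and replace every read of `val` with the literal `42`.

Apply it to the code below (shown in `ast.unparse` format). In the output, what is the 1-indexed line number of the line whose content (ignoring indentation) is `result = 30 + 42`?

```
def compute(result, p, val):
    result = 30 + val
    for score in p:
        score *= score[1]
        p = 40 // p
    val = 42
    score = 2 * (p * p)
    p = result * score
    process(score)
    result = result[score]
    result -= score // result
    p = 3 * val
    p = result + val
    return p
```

2

Transformed code:
def compute(result, p, val):
    result = 30 + 42
    for score in p:
        score *= score[1]
        p = 40 // p
    score = 2 * (p * p)
    p = result * score
    process(score)
    result = result[score]
    result -= score // result
    p = 3 * 42
    p = result + 42
    return p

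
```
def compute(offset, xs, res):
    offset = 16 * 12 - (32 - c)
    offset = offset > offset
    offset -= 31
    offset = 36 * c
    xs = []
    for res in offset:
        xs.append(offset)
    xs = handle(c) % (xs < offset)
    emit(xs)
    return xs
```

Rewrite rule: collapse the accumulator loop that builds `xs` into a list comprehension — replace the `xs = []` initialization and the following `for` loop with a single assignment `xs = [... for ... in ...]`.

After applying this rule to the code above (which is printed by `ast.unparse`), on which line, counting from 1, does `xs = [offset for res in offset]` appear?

6

Transformed code:
def compute(offset, xs, res):
    offset = 16 * 12 - (32 - c)
    offset = offset > offset
    offset -= 31
    offset = 36 * c
    xs = [offset for res in offset]
    xs = handle(c) % (xs < offset)
    emit(xs)
    return xs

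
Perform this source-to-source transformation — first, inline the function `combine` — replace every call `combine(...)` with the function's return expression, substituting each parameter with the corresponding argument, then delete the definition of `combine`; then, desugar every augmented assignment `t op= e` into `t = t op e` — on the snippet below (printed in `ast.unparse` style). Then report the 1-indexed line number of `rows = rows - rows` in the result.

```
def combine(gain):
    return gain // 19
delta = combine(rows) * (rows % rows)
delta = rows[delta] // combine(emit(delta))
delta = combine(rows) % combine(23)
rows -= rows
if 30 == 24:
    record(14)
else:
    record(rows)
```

Transformed code:
delta = rows // 19 * (rows % rows)
delta = rows[delta] // (emit(delta) // 19)
delta = rows // 19 % (23 // 19)
rows = rows - rows
if 30 == 24:
    record(14)
else:
    record(rows)

4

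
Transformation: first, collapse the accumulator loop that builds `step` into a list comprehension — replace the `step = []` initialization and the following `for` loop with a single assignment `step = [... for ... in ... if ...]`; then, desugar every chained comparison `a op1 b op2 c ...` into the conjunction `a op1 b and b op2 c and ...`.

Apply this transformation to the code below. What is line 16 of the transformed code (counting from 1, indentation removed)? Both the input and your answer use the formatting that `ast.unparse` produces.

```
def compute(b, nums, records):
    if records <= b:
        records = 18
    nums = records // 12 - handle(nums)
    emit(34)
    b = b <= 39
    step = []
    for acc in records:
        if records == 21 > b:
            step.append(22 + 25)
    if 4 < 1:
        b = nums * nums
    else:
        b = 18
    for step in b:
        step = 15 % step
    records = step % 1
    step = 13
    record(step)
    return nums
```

record(step)

Transformed code:
def compute(b, nums, records):
    if records <= b:
        records = 18
    nums = records // 12 - handle(nums)
    emit(34)
    b = b <= 39
    step = [22 + 25 for acc in records if records == 21 and 21 > b]
    if 4 < 1:
        b = nums * nums
    else:
        b = 18
    for step in b:
        step = 15 % step
    records = step % 1
    step = 13
    record(step)
    return nums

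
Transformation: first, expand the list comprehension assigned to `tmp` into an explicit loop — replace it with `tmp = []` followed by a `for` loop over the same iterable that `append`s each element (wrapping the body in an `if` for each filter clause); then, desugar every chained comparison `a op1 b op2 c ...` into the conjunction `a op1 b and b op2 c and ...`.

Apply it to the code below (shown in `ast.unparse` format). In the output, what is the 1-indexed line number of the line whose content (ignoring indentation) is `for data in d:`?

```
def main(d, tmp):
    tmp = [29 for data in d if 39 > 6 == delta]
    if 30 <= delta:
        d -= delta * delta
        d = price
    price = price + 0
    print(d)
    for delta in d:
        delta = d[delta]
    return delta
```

3

Transformed code:
def main(d, tmp):
    tmp = []
    for data in d:
        if 39 > 6 and 6 == delta:
            tmp.append(29)
    if 30 <= delta:
        d -= delta * delta
        d = price
    price = price + 0
    print(d)
    for delta in d:
        delta = d[delta]
    return delta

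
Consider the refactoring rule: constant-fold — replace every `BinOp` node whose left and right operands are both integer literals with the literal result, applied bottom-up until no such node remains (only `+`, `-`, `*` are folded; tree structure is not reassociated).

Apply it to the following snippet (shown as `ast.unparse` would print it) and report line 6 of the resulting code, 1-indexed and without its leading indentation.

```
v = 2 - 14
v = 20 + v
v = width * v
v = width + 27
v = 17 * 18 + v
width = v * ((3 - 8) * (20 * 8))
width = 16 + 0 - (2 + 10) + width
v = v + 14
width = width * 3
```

width = v * -800

Transformed code:
v = -12
v = 20 + v
v = width * v
v = width + 27
v = 306 + v
width = v * -800
width = 4 + width
v = v + 14
width = width * 3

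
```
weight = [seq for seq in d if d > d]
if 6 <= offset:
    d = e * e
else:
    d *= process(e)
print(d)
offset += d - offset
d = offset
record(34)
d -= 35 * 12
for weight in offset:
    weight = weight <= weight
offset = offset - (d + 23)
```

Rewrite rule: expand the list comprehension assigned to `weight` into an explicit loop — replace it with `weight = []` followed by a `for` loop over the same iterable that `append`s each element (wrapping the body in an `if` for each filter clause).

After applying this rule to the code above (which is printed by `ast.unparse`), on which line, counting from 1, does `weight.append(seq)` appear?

Transformed code:
weight = []
for seq in d:
    if d > d:
        weight.append(seq)
if 6 <= offset:
    d = e * e
else:
    d *= process(e)
print(d)
offset += d - offset
d = offset
record(34)
d -= 35 * 12
for weight in offset:
    weight = weight <= weight
offset = offset - (d + 23)

4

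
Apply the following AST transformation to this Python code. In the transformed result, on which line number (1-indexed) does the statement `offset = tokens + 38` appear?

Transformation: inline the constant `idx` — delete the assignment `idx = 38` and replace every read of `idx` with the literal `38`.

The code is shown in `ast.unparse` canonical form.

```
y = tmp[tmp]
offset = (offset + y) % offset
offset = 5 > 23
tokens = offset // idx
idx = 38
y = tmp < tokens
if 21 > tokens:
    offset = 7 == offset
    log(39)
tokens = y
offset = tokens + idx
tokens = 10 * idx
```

10

Transformed code:
y = tmp[tmp]
offset = (offset + y) % offset
offset = 5 > 23
tokens = offset // 38
y = tmp < tokens
if 21 > tokens:
    offset = 7 == offset
    log(39)
tokens = y
offset = tokens + 38
tokens = 10 * 38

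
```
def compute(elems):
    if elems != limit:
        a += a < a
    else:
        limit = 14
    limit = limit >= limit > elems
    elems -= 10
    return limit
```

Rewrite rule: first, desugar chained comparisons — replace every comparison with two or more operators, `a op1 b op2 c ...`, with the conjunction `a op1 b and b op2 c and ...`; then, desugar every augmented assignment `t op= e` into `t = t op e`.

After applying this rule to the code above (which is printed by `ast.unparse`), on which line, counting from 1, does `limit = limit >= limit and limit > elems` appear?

Transformed code:
def compute(elems):
    if elems != limit:
        a = a + (a < a)
    else:
        limit = 14
    limit = limit >= limit and limit > elems
    elems = elems - 10
    return limit

6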